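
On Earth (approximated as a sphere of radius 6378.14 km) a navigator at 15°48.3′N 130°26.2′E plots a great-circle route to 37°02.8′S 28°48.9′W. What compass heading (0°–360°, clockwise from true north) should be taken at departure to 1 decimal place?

216.9°

With φ₁ = 0.2758, φ₂ = -0.6466, Δλ = -2.7795 rad, the forward-azimuth formula gives
θ = atan2( sin Δλ cos φ₂ , cos φ₁ sin φ₂ − sin φ₁ cos φ₂ cos Δλ ) = atan2(-0.2828, -0.3764) = -143.09°.
Adding 360° brings this into [0°, 360°): 216.9°.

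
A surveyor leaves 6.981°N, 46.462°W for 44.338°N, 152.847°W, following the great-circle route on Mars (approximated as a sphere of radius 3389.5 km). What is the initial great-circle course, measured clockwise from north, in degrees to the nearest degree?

316°

Δλ = -106.385° = -1.8568 rad.
y = sin Δλ · cos φ₂ = (-0.9594)(0.7152) = -0.6862
x = cos φ₁ sin φ₂ − sin φ₁ cos φ₂ cos Δλ = (0.9926)(0.6989) − (0.1215)(0.7152)(-0.2821) = 0.7182
θ = atan2(y, x) = -43.69°; adding 360° gives 316°.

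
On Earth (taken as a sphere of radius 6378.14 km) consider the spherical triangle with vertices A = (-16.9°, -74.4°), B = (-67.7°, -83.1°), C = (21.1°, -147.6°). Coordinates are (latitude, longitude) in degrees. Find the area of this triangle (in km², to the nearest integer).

34289276 km²

Side lengths (central angles): a = 1.7525, b = 1.4168, c = 0.8920 rad; semiperimeter s = 2.0306.
By l'Huilier's theorem, tan(E/4) = √[tan(s/2) tan((s−a)/2) tan((s−b)/2) tan((s−c)/2)], giving spherical excess E = 0.8429 rad.
Area = E·R² = 0.8429 × (6378.14)² ≈ 34289276 km².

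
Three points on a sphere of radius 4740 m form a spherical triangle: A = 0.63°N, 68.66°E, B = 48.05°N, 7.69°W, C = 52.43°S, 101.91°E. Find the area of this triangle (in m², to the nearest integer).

Side lengths (central angles): a = 2.3836, b = 1.0459, c = 1.4041 rad; semiperimeter s = 2.4168.
By l'Huilier's theorem, tan(E/4) = √[tan(s/2) tan((s−a)/2) tan((s−b)/2) tan((s−c)/2)], giving spherical excess E = 0.5598 rad.
Area = E·R² = 0.5598 × (4740)² ≈ 12577304 m².

12577304 m²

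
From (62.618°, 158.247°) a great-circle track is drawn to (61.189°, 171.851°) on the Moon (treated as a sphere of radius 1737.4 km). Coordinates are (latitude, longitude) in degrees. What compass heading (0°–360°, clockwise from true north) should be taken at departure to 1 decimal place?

Δλ = 13.604° = 0.2374 rad.
y = sin Δλ · cos φ₂ = (0.2352)(0.4819) = 0.1134
x = cos φ₁ sin φ₂ − sin φ₁ cos φ₂ cos Δλ = (0.4599)(0.8762) − (0.8880)(0.4819)(0.9719) = -0.0129
θ = atan2(y, x) = 96.51°, so the bearing is 96.5°.

96.5°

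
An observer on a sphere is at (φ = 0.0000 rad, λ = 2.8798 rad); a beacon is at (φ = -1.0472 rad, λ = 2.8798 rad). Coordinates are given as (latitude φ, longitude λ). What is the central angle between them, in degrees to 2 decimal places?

In radians: φ₁ = 0.0000, φ₂ = -1.0472, Δλ = 0.000° = 0.0000 rad.
Haversine: a = sin²(Δφ/2) + cos φ₁ cos φ₂ sin²(Δλ/2) = 0.2500 + (1.0000)(0.5000)(0.0000) = 0.25000.
Central angle c = 2·arcsin(√a) = 1.04720 rad.
So the angular separation is 60.00°.

60.00°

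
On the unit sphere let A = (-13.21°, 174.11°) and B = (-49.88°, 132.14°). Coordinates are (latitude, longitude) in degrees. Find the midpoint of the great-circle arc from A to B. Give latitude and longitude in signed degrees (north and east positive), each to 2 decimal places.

Central angle δ = 0.8748 rad. Interpolating on the sphere with fraction f = 0.5:
P = [sin((1−f)δ)·A + sin(fδ)·B] / sin δ = 0.5520·A + 0.5520·B in Cartesian coordinates,
giving P = (-0.7732, 0.3189, -0.5482), i.e. latitude -33.24°, longitude 157.59°.

-33.24°, 157.59°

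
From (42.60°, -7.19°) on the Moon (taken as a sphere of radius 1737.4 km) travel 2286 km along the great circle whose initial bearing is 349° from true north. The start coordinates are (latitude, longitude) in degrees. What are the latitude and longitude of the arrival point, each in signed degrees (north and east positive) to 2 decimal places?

60.45°, -165.20°

Angular distance δ = d/R = 2286/1737.4 = 1.31576 rad; initial bearing θ = 6.0912 rad.
sin φ₂ = sin φ₁ cos δ + cos φ₁ sin δ cos θ = (0.6769)(0.2523) + (0.7361)(0.9677)(0.9816) = 0.8700, so φ₂ = 60.45°.
Δλ = atan2(sin θ sin δ cos φ₁, cos δ − sin φ₁ sin φ₂) = atan2(-0.1359, -0.3366) = -158.011°.
λ₂ = -7.190° − 158.011° = -165.20°.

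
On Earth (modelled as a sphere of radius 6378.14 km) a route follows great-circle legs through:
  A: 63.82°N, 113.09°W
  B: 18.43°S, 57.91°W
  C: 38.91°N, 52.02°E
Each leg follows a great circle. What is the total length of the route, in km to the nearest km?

23301 km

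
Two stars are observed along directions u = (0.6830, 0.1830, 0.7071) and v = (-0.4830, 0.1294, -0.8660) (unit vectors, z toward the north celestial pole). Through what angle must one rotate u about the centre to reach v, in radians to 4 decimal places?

2.7353 rad

u·v = -0.9186; |u| = 1.0000, |v| = 1.0000.
cos θ = (u·v)/(|u||v|) = -0.9186, so θ = 2.7353 rad.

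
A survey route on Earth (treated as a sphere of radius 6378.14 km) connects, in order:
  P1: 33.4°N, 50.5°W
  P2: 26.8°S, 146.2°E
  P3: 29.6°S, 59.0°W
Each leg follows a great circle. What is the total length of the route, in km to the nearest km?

31481 km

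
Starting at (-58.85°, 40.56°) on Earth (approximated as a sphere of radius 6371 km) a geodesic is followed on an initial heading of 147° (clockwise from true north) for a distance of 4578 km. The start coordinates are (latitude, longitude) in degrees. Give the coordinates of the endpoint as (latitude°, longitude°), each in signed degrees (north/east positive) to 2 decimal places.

-68.40°, 143.61°

Angular distance δ = d/R = 4578/6371 = 0.71857 rad; initial bearing θ = 2.5656 rad.
sin φ₂ = sin φ₁ cos δ + cos φ₁ sin δ cos θ = (-0.8558)(0.7527) + (0.5173)(0.6583)(-0.8387) = -0.9298, so φ₂ = -68.40°.
Δλ = atan2(sin θ sin δ cos φ₁, cos δ − sin φ₁ sin φ₂) = atan2(0.1855, -0.0430) = 103.052°.
λ₂ = 40.560° + 103.052° = 143.61°.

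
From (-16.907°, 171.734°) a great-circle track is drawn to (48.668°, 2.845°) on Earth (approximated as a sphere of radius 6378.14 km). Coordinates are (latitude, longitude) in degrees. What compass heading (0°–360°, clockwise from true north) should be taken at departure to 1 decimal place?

With φ₁ = -0.2951, φ₂ = 0.8494, Δλ = -2.9477 rad, the forward-azimuth formula gives
θ = atan2( sin Δλ cos φ₂ , cos φ₁ sin φ₂ − sin φ₁ cos φ₂ cos Δλ ) = atan2(-0.1273, 0.5300) = -13.50°.
Adding 360° brings this into [0°, 360°): 346.5°.

346.5°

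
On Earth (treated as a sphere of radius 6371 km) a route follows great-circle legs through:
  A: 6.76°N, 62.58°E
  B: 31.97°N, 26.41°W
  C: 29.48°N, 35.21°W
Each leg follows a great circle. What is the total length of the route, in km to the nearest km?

10401 km

Leg A→B: central angle 1.4935 rad, distance 9515.4 km.
Leg B→C: central angle 0.1389 rad, distance 885.2 km.
Total: 9515.4 + 885.2 ≈ 10401 km.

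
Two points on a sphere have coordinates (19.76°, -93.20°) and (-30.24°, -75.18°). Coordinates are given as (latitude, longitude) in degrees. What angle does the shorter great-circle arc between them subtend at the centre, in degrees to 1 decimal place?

52.9°

Let φ₁ = 0.3449 rad, φ₂ = -0.5278 rad, and Δλ = 0.3145 rad.
cos c = sin φ₁ sin φ₂ + cos φ₁ cos φ₂ cos Δλ = (0.3381)(-0.5036) + (0.9411)(0.8639)(0.9509) = 0.60291,
so c = arccos(0.60291) = 0.92366 rad.
So the angular separation is 52.9°.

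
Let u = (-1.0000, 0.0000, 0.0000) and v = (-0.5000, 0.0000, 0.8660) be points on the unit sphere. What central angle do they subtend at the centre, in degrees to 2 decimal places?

60.00°

u·v = 0.5000; |u| = 1.0000, |v| = 1.0000.
cos θ = (u·v)/(|u||v|) = 0.5000, so θ = 60.00°.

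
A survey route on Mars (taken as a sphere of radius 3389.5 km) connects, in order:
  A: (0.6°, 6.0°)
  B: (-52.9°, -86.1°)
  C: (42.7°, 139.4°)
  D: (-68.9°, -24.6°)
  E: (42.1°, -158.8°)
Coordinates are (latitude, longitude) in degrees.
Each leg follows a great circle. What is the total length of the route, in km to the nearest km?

Leg A→B: central angle 1.6013 rad, distance 5427.5 km.
Leg B→C: central angle 2.5898 rad, distance 8778.3 km.
Leg C→D: central angle 2.6616 rad, distance 9021.6 km.
Leg D→E: central angle 2.5178 rad, distance 8534.2 km.
Total: 5427.5 + 8778.3 + 9021.6 + 8534.2 ≈ 31762 km.

31762 km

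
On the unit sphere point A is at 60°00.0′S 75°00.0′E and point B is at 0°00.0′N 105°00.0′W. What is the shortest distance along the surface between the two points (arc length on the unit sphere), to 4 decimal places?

With latitudes φ₁ = -60.000°, φ₂ = 0.000° and longitude difference Δλ = -180.000°:
cos c = sin φ₁ sin φ₂ + cos φ₁ cos φ₂ cos Δλ = (-0.8660)(0.0000) + (0.5000)(1.0000)(-1.0000) = -0.50000,
so c = arccos(-0.50000) = 2.09440 rad.
On the unit sphere the arc length equals the central angle: 2.0944.

2.0944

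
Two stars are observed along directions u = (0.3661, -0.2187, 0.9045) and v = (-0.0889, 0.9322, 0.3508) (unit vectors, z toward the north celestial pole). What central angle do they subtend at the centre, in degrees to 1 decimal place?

u·v = 0.0809; |u| = 1.0000, |v| = 1.0000.
cos θ = (u·v)/(|u||v|) = 0.0809, so θ = 85.4°.

85.4°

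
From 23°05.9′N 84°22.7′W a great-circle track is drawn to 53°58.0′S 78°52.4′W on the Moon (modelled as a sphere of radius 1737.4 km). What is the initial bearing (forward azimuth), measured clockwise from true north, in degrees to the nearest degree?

With φ₁ = 0.4031, φ₂ = -0.9419, Δλ = 0.0961 rad, the forward-azimuth formula gives
θ = atan2( sin Δλ cos φ₂ , cos φ₁ sin φ₂ − sin φ₁ cos φ₂ cos Δλ ) = atan2(0.0564, -0.9736) = 176.68°.
So the initial bearing is 177°.

177°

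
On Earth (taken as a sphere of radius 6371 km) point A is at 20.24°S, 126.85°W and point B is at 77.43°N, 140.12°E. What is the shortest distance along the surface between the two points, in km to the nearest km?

Let φ₁ = -0.3533 rad, φ₂ = 1.3514 rad, and Δλ = -1.6237 rad.
cos c = sin φ₁ sin φ₂ + cos φ₁ cos φ₂ cos Δλ = (-0.3460)(0.9760) + (0.9383)(0.2176)(-0.0529) = -0.34845,
so c = arccos(-0.34845) = 1.92672 rad.
Distance = R·c = 6371 × 1.9267 ≈ 12275 km.

12275 km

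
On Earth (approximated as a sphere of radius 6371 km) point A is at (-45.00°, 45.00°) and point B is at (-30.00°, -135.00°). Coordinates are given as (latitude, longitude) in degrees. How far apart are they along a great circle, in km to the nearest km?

11675 km

With latitudes φ₁ = -45.000°, φ₂ = -30.000° and longitude difference Δλ = -180.000°:
cos c = sin φ₁ sin φ₂ + cos φ₁ cos φ₂ cos Δλ = (-0.7071)(-0.5000) + (0.7071)(0.8660)(-1.0000) = -0.25882,
so c = arccos(-0.25882) = 1.83260 rad.
Distance = R·c = 6371 × 1.8326 ≈ 11675 km.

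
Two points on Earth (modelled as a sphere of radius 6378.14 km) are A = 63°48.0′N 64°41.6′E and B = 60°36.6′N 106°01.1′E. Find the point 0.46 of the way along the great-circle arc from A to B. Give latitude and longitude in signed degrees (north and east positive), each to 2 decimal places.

63.87°, 84.78°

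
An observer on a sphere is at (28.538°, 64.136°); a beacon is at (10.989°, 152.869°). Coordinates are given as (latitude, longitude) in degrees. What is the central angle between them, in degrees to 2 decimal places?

Let φ₁ = 0.4981 rad, φ₂ = 0.1918 rad, and Δλ = 1.5487 rad.
Haversine: a = sin²(Δφ/2) + cos φ₁ cos φ₂ sin²(Δλ/2) = 0.0233 + (0.8785)(0.9817)(0.4889) = 0.44493.
Central angle c = 2·arcsin(√a) = 1.46044 rad.
So the angular separation is 83.68°.

83.68°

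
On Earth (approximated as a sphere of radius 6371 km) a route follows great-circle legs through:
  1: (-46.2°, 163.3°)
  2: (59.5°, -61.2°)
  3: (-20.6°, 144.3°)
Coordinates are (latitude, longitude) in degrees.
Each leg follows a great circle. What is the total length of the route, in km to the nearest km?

32001 km

Leg 1→2: central angle 2.6310 rad, distance 16762.0 km.
Leg 2→3: central angle 2.3920 rad, distance 15239.4 km.
Total: 16762.0 + 15239.4 ≈ 32001 km.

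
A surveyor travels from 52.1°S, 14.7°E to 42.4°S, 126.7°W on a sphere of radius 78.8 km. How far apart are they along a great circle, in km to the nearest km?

Let φ₁ = -0.9093 rad, φ₂ = -0.7400 rad, and Δλ = -2.4679 rad.
Haversine: a = sin²(Δφ/2) + cos φ₁ cos φ₂ sin²(Δλ/2) = 0.0071 + (0.6143)(0.7385)(0.8908) = 0.41122.
Central angle c = 2·arcsin(√a) = 1.39228 rad.
Distance = R·c = 78.8 × 1.3923 ≈ 110 km.

110 km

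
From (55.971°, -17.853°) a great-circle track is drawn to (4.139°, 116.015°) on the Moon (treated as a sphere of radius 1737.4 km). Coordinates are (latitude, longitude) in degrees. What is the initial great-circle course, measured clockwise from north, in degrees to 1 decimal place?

49.5°

With φ₁ = 0.9769, φ₂ = 0.0722, Δλ = 2.3364 rad, the forward-azimuth formula gives
θ = atan2( sin Δλ cos φ₂ , cos φ₁ sin φ₂ − sin φ₁ cos φ₂ cos Δλ ) = atan2(0.7191, 0.6132) = 49.54°.
So the initial bearing is 49.5°.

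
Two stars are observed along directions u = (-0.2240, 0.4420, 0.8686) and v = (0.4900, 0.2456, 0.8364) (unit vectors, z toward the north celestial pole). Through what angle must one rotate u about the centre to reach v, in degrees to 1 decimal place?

43.5°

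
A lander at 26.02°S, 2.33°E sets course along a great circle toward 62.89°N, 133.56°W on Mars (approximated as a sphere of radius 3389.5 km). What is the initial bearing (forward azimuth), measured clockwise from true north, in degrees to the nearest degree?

334°

Δλ = -135.890° = -2.3717 rad.
y = sin Δλ · cos φ₂ = (-0.6960)(0.4557) = -0.3172
x = cos φ₁ sin φ₂ − sin φ₁ cos φ₂ cos Δλ = (0.8986)(0.8901) − (-0.4387)(0.4557)(-0.7180) = 0.6564
θ = atan2(y, x) = -25.79°; adding 360° gives 334°.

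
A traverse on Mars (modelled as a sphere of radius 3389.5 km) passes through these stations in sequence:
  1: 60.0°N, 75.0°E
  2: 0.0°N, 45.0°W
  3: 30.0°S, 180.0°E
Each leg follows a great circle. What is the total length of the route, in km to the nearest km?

13739 km

Leg 1→2: central angle 1.8235 rad, distance 6180.7 km.
Leg 2→3: central angle 2.2299 rad, distance 7558.1 km.
Total: 6180.7 + 7558.1 ≈ 13739 km.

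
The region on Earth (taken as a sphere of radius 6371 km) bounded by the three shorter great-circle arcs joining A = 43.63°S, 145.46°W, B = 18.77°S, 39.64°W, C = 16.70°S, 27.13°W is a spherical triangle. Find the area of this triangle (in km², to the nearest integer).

Side lengths (central angles): a = 0.2110, b = 1.7019, c = 1.5356 rad; semiperimeter s = 1.7243.
By l'Huilier's theorem, tan(E/4) = √[tan(s/2) tan((s−a)/2) tan((s−b)/2) tan((s−c)/2)], giving spherical excess E = 0.1365 rad.
Area = E·R² = 0.1365 × (6371)² ≈ 5540132 km².

5540132 km²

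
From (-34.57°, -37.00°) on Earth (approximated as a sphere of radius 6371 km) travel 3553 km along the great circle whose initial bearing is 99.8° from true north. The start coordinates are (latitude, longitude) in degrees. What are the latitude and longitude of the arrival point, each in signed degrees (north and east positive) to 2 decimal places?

-33.75°, 1.85°

Angular distance δ = d/R = 3553/6371 = 0.55768 rad; initial bearing θ = 1.7418 rad.
sin φ₂ = sin φ₁ cos δ + cos φ₁ sin δ cos θ = (-0.5674)(0.8485) + (0.8234)(0.5292)(-0.1702) = -0.5556, so φ₂ = -33.75°.
Δλ = atan2(sin θ sin δ cos φ₁, cos δ − sin φ₁ sin φ₂) = atan2(0.4294, 0.5332) = 38.846°.
λ₂ = -37.000° + 38.846° = 1.85°.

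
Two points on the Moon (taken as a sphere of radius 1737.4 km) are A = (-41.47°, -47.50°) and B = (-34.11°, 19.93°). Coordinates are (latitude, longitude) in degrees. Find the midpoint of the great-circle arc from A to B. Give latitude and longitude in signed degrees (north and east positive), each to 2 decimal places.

-42.97°, -11.88°

The central angle between A and B is δ = 0.9154 rad.
With f = 0.5, the slerp weights are sin((1−f)δ)/sin δ = 0.5574 and sin(fδ)/sin δ = 0.5574.
Weighted sum of the unit vectors: (0.5574)·(0.5062,-0.5524,-0.6622) + (0.5574)·(0.7784,0.2822,-0.5608) = (0.7160, -0.1506, -0.6817).
Converting back: φ = atan2(z, √(x²+y²)) = -42.97°, λ = atan2(y, x) = -11.88°.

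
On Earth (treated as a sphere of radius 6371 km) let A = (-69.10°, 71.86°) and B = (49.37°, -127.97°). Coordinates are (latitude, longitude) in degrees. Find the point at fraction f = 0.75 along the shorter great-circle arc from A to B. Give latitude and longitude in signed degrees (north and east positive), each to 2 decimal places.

11.16°, -140.09°

The central angle between A and B is δ = 2.7585 rad.
With f = 0.75, the slerp weights are sin((1−f)δ)/sin δ = 1.7022 and sin(fδ)/sin δ = 2.3503.
Weighted sum of the unit vectors: (1.7022)·(0.1111,0.3390,-0.9342) + (2.3503)·(-0.4006,-0.5133,0.7589) = (-0.7526, -0.6295, 0.1935).
Converting back: φ = atan2(z, √(x²+y²)) = 11.16°, λ = atan2(y, x) = -140.09°.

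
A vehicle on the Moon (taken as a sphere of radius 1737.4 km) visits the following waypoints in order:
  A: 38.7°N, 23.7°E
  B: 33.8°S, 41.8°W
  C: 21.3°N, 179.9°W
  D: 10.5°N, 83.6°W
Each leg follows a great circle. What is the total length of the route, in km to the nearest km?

9934 km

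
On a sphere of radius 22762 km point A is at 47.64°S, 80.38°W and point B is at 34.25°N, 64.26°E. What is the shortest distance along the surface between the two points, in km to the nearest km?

In radians: φ₁ = -0.8315, φ₂ = 0.5978, Δλ = 144.640° = 2.5244 rad.
cos c = sin φ₁ sin φ₂ + cos φ₁ cos φ₂ cos Δλ = (-0.7389)(0.5628) + (0.6738)(0.8266)(-0.8155) = -0.87008,
so c = arccos(-0.87008) = 2.62616 rad.
Distance = R·c = 22762 × 2.6262 ≈ 59777 km.

59777 km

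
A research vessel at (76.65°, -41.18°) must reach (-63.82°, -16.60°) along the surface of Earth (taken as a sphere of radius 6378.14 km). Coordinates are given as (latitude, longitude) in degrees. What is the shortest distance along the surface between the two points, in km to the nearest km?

In radians: φ₁ = 1.3378, φ₂ = -1.1139, Δλ = 24.580° = 0.4290 rad.
cos c = sin φ₁ sin φ₂ + cos φ₁ cos φ₂ cos Δλ = (0.9730)(-0.8974) + (0.2309)(0.4412)(0.9094) = -0.78052,
so c = arccos(-0.78052) = 2.46630 rad.
Distance = R·c = 6378.14 × 2.4663 ≈ 15730 km.

15730 km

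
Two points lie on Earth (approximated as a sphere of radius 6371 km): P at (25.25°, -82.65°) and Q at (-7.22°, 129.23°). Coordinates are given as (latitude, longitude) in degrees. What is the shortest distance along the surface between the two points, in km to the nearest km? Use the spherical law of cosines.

16083 km

In radians: φ₁ = 0.4407, φ₂ = -0.1260, Δλ = -148.120° = -2.5852 rad.
cos c = sin φ₁ sin φ₂ + cos φ₁ cos φ₂ cos Δλ = (0.4266)(-0.1257) + (0.9045)(0.9921)(-0.8492) = -0.81554,
so c = arccos(-0.81554) = 2.52447 rad.
Distance = R·c = 6371 × 2.5245 ≈ 16083 km.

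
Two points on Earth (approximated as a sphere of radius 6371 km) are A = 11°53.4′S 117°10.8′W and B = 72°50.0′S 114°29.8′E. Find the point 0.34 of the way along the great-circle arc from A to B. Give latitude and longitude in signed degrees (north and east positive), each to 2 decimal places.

The central angle between A and B is δ = 1.5530 rad.
With f = 0.34, the slerp weights are sin((1−f)δ)/sin δ = 0.8549 and sin(fδ)/sin δ = 0.5039.
Weighted sum of the unit vectors: (0.8549)·(-0.4470,-0.8705,-0.2060) + (0.5039)·(-0.1224,0.2686,-0.9555) = (-0.4438, -0.6088, -0.6576).
Converting back: φ = atan2(z, √(x²+y²)) = -41.12°, λ = atan2(y, x) = -126.09°.

-41.12°, -126.09°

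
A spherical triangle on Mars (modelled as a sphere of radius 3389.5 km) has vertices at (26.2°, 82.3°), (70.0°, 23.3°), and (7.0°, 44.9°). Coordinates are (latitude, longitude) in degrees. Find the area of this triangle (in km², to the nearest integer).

4363805 km²

Side lengths (central angles): a = 1.1261, b = 0.7055, c = 0.9607 rad; semiperimeter s = 1.3962.
By l'Huilier's theorem, tan(E/4) = √[tan(s/2) tan((s−a)/2) tan((s−b)/2) tan((s−c)/2)], giving spherical excess E = 0.3798 rad.
Area = E·R² = 0.3798 × (3389.5)² ≈ 4363805 km².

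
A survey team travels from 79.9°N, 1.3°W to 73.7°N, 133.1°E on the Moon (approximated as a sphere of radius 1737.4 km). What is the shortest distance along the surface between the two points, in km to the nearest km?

With latitudes φ₁ = 79.900°, φ₂ = 73.700° and longitude difference Δλ = 134.400°:
cos c = sin φ₁ sin φ₂ + cos φ₁ cos φ₂ cos Δλ = (0.9845)(0.9598) + (0.1754)(0.2807)(-0.6997) = 0.91049,
so c = arccos(0.91049) = 0.42632 rad.
Distance = R·c = 1737.4 × 0.4263 ≈ 741 km.

741 km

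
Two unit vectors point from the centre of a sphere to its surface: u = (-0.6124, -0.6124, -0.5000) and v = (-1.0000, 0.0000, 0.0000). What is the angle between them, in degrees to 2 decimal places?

u·v = 0.6124; |u| = 1.0000, |v| = 1.0000.
cos θ = (u·v)/(|u||v|) = 0.6124, so θ = 52.24°.

52.24°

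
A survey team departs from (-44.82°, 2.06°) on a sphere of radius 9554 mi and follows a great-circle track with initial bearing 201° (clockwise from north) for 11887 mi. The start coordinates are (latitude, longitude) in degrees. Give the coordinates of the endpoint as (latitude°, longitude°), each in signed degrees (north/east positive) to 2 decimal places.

-58.58°, -137.32°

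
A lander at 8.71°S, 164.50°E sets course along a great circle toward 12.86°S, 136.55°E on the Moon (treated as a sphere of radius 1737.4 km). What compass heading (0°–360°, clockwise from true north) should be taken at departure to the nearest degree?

259°

With φ₁ = -0.1520, φ₂ = -0.2244, Δλ = -0.4878 rad, the forward-azimuth formula gives
θ = atan2( sin Δλ cos φ₂ , cos φ₁ sin φ₂ − sin φ₁ cos φ₂ cos Δλ ) = atan2(-0.4569, -0.0896) = -101.09°.
Adding 360° brings this into [0°, 360°): 259°.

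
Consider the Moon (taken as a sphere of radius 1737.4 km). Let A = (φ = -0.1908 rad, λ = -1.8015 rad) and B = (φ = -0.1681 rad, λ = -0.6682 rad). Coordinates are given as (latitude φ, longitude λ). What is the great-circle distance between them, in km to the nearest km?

1934 km

Let φ₁ = -0.1908 rad, φ₂ = -0.1681 rad, and Δλ = 1.1333 rad.
cos c = sin φ₁ sin φ₂ + cos φ₁ cos φ₂ cos Δλ = (-0.1896)(-0.1673) + (0.9819)(0.9859)(0.4237) = 0.44185,
so c = arccos(0.44185) = 1.11314 rad.
Distance = R·c = 1737.4 × 1.1131 ≈ 1934 km.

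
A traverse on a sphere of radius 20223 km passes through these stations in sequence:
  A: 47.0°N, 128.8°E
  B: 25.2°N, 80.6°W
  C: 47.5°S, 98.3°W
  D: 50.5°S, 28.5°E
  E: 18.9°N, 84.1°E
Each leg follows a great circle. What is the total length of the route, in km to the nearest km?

Leg A→B: central angle 1.7990 rad, distance 36381.1 km.
Leg B→C: central angle 1.2990 rad, distance 26270.2 km.
Leg C→D: central angle 1.2540 rad, distance 25360.5 km.
Leg D→E: central angle 1.4806 rad, distance 29942.8 km.
Total: 36381.1 + 26270.2 + 25360.5 + 29942.8 ≈ 117955 km.

117955 km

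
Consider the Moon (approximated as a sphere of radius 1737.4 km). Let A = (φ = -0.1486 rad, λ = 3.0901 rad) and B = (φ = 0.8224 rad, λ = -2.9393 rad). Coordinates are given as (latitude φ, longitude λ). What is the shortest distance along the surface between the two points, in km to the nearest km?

With latitudes φ₁ = -8.514°, φ₂ = 47.120° and longitude difference Δλ = 14.541°:
cos c = sin φ₁ sin φ₂ + cos φ₁ cos φ₂ cos Δλ = (-0.1481)(0.7328) + (0.9890)(0.6805)(0.9680) = 0.54292,
so c = arccos(0.54292) = 0.99689 rad.
Distance = R·c = 1737.4 × 0.9969 ≈ 1732 km.

1732 km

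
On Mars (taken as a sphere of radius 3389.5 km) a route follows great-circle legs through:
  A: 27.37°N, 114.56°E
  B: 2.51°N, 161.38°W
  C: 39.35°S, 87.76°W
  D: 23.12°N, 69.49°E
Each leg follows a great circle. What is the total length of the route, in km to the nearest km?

18777 km

Leg A→B: central angle 1.4586 rad, distance 4944.0 km.
Leg B→C: central angle 1.3795 rad, distance 4675.9 km.
Leg C→D: central angle 2.7017 rad, distance 9157.6 km.
Total: 4944.0 + 4675.9 + 9157.6 ≈ 18777 km.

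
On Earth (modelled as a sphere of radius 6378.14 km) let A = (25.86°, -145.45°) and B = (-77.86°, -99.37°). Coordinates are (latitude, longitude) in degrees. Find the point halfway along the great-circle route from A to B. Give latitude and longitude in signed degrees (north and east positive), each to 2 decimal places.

-27.13°, -137.21°

Central angle δ = 1.8704 rad. Interpolating on the sphere with fraction f = 0.5:
P = [sin((1−f)δ)·A + sin(fδ)·B] / sin δ = 0.8422·A + 0.8422·B in Cartesian coordinates,
giving P = (-0.6531, -0.6046, -0.4560), i.e. latitude -27.13°, longitude -137.21°.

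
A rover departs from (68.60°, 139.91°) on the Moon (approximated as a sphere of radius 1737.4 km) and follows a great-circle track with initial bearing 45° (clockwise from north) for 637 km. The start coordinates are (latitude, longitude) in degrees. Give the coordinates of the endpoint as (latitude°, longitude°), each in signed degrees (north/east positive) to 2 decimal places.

74.08°, -152.52°

Angular distance δ = d/R = 637/1737.4 = 0.36664 rad; initial bearing θ = 0.7854 rad.
sin φ₂ = sin φ₁ cos δ + cos φ₁ sin δ cos θ = (0.9311)(0.9335) + (0.3649)(0.3585)(0.7071) = 0.9617, so φ₂ = 74.08°.
Δλ = atan2(sin θ sin δ cos φ₁, cos δ − sin φ₁ sin φ₂) = atan2(0.0925, 0.0382) = 67.573°.
λ₂ = 139.910° + 67.573° = 207.48° → -152.52° after wrapping to (−180°, 180°].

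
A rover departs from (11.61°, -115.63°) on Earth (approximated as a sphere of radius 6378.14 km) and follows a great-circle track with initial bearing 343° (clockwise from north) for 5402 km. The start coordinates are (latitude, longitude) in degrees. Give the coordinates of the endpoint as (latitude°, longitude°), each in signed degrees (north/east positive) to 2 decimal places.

56.63°, -139.10°

Angular distance δ = d/R = 5402/6378.14 = 0.84696 rad; initial bearing θ = 5.9865 rad.
sin φ₂ = sin φ₁ cos δ + cos φ₁ sin δ cos θ = (0.2012)(0.6623) + (0.9795)(0.7493)(0.9563) = 0.8351, so φ₂ = 56.63°.
Δλ = atan2(sin θ sin δ cos φ₁, cos δ − sin φ₁ sin φ₂) = atan2(-0.2146, 0.4942) = -23.471°.
λ₂ = -115.630° − 23.471° = -139.10°.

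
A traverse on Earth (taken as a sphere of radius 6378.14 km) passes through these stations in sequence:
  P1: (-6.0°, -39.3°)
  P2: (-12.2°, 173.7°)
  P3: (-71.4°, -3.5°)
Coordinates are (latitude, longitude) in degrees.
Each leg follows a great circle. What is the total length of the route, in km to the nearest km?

Leg P1→P2: central angle 2.4868 rad, distance 15860.9 km.
Leg P2→P3: central angle 1.6821 rad, distance 10728.8 km.
Total: 15860.9 + 10728.8 ≈ 26590 km.

26590 km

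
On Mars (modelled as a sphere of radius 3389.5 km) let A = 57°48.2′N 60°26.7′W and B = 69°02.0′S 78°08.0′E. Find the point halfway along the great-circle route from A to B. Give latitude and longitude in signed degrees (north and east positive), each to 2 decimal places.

-13.86°, -18.62°

Central angle δ = 2.7739 rad. Interpolating on the sphere with fraction f = 0.5:
P = [sin((1−f)δ)·A + sin(fδ)·B] / sin δ = 2.7351·A + 2.7351·B in Cartesian coordinates,
giving P = (0.9201, -0.3099, -0.2395), i.e. latitude -13.86°, longitude -18.62°.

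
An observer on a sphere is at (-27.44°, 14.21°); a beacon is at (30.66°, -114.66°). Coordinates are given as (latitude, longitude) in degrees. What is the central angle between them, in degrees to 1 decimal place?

135.6°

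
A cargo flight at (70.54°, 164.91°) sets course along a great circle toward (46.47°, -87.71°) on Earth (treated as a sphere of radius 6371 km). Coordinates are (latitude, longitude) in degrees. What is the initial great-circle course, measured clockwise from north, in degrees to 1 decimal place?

56.5°

Δλ = 107.380° = 1.8741 rad.
y = sin Δλ · cos φ₂ = (0.9543)(0.6887) = 0.6573
x = cos φ₁ sin φ₂ − sin φ₁ cos φ₂ cos Δλ = (0.3331)(0.7250) − (0.9429)(0.6887)(-0.2987) = 0.4355
θ = atan2(y, x) = 56.47°, so the bearing is 56.5°.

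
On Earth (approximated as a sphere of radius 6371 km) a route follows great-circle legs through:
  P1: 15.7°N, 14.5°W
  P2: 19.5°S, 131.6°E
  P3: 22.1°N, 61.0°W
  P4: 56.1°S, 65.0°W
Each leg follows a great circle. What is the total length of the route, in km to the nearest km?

43781 km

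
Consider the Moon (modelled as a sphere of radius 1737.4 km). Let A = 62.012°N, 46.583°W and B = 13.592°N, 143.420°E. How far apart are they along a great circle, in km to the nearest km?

3153 km

Let φ₁ = 1.0823 rad, φ₂ = 0.2372 rad, and Δλ = -2.9670 rad.
Haversine: a = sin²(Δφ/2) + cos φ₁ cos φ₂ sin²(Δλ/2) = 0.1682 + (0.4693)(0.9720)(0.9924) = 0.62084.
Central angle c = 2·arcsin(√a) = 1.81490 rad.
Distance = R·c = 1737.4 × 1.8149 ≈ 3153 km.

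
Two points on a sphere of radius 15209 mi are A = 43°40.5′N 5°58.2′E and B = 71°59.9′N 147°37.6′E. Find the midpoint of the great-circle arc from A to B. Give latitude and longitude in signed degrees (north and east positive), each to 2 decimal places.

72.50°, 27.71°

The central angle between A and B is δ = 1.0685 rad.
With f = 0.5, the slerp weights are sin((1−f)δ)/sin δ = 0.5810 and sin(fδ)/sin δ = 0.5810.
Weighted sum of the unit vectors: (0.5810)·(0.7193,0.0752,0.6906) + (0.5810)·(-0.2610,0.1655,0.9510) = (0.2663, 0.1398, 0.9537).
Converting back: φ = atan2(z, √(x²+y²)) = 72.50°, λ = atan2(y, x) = 27.71°.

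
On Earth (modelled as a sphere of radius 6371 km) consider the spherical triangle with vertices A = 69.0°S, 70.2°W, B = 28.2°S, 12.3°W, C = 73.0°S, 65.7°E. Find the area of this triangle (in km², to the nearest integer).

12543883 km²

Side lengths (central angles): a = 1.0409, b = 0.6137, c = 0.9160 rad; semiperimeter s = 1.2853.
By l'Huilier's theorem, tan(E/4) = √[tan(s/2) tan((s−a)/2) tan((s−b)/2) tan((s−c)/2)], giving spherical excess E = 0.3090 rad.
Area = E·R² = 0.3090 × (6371)² ≈ 12543883 km².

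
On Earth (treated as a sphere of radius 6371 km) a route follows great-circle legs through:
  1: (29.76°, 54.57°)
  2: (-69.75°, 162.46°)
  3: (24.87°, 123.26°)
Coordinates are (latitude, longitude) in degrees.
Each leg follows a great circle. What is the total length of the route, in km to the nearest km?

24754 km

Leg 1→2: central angle 2.1628 rad, distance 13778.9 km.
Leg 2→3: central angle 1.7226 rad, distance 10974.7 km.
Total: 13778.9 + 10974.7 ≈ 24754 km.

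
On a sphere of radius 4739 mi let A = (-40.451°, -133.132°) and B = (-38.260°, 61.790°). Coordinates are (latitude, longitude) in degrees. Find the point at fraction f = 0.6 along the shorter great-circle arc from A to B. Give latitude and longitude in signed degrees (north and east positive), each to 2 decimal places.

-75.73°, 93.09°

The central angle between A and B is δ = 1.7473 rad.
With f = 0.6, the slerp weights are sin((1−f)δ)/sin δ = 0.6536 and sin(fδ)/sin δ = 0.8803.
Weighted sum of the unit vectors: (0.6536)·(-0.5203,-0.5553,-0.6488) + (0.8803)·(0.3712,0.6919,-0.6192) = (-0.0133, 0.2462, -0.9691).
Converting back: φ = atan2(z, √(x²+y²)) = -75.73°, λ = atan2(y, x) = 93.09°.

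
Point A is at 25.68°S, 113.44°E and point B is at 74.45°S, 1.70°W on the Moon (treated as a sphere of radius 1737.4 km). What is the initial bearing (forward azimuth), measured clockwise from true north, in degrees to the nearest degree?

195°

With φ₁ = -0.4482, φ₂ = -1.2994, Δλ = -2.0096 rad, the forward-azimuth formula gives
θ = atan2( sin Δλ cos φ₂ , cos φ₁ sin φ₂ − sin φ₁ cos φ₂ cos Δλ ) = atan2(-0.2427, -0.9176) = -165.19°.
Adding 360° brings this into [0°, 360°): 195°.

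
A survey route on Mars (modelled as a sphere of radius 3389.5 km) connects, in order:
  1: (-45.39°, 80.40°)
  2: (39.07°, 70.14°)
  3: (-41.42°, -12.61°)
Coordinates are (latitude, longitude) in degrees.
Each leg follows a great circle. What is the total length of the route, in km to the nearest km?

Leg 1→2: central angle 1.4829 rad, distance 5026.2 km.
Leg 2→3: central angle 1.9214 rad, distance 6512.7 km.
Total: 5026.2 + 6512.7 ≈ 11539 km.

11539 km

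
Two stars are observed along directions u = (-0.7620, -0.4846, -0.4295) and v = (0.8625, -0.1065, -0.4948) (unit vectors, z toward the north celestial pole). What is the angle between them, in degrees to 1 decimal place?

u·v = -0.3931; |u| = 1.0000, |v| = 1.0000.
cos θ = (u·v)/(|u||v|) = -0.3931, so θ = 113.1°.

113.1°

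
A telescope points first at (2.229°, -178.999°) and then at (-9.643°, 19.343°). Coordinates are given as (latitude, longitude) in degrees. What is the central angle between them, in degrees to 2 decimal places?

With latitudes φ₁ = 2.229°, φ₂ = -9.643° and longitude difference Δλ = -161.658°:
Haversine: a = sin²(Δφ/2) + cos φ₁ cos φ₂ sin²(Δλ/2) = 0.0107 + (0.9992)(0.9859)(0.9746) = 0.97080.
Central angle c = 2·arcsin(√a) = 2.79812 rad.
So the angular separation is 160.32°.

160.32°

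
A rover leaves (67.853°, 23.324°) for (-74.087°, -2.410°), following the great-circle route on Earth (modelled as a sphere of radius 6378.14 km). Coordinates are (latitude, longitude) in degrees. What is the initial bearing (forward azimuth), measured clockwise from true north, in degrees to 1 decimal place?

Δλ = -25.734° = -0.4491 rad.
y = sin Δλ · cos φ₂ = (-0.4342)(0.2742) = -0.1190
x = cos φ₁ sin φ₂ − sin φ₁ cos φ₂ cos Δλ = (0.3770)(-0.9617) − (0.9262)(0.2742)(0.9008) = -0.5913
θ = atan2(y, x) = -168.62°; adding 360° gives 191.4°.

191.4°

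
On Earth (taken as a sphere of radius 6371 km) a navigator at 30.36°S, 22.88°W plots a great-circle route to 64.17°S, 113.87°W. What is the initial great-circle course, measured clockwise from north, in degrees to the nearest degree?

209°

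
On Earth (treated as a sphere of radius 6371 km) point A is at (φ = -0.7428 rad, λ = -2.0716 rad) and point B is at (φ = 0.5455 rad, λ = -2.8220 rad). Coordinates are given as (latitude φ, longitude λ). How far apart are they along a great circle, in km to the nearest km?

9308 km

With latitudes φ₁ = -42.559°, φ₂ = 31.255° and longitude difference Δλ = -42.995°:
cos c = sin φ₁ sin φ₂ + cos φ₁ cos φ₂ cos Δλ = (-0.6764)(0.5188) + (0.7366)(0.8549)(0.7314) = 0.10963,
so c = arccos(0.10963) = 1.46094 rad.
Distance = R·c = 6371 × 1.4609 ≈ 9308 km.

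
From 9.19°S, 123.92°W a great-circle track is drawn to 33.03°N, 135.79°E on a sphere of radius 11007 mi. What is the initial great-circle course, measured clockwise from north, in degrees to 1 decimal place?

301.9°

Δλ = -100.290° = -1.7504 rad.
y = sin Δλ · cos φ₂ = (-0.9839)(0.8384) = -0.8249
x = cos φ₁ sin φ₂ − sin φ₁ cos φ₂ cos Δλ = (0.9872)(0.5451) − (-0.1597)(0.8384)(-0.1786) = 0.5142
θ = atan2(y, x) = -58.06°; adding 360° gives 301.9°.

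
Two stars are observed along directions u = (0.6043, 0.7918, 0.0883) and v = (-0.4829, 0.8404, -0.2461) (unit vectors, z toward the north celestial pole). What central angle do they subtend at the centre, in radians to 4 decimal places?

u·v = 0.3519; |u| = 1.0000, |v| = 1.0000.
cos θ = (u·v)/(|u||v|) = 0.3519, so θ = 1.2112 rad.

1.2112 rad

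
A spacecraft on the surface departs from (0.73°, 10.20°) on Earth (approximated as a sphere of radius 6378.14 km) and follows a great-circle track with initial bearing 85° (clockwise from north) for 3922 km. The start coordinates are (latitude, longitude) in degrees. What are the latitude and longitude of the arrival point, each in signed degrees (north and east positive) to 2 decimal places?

Angular distance δ = d/R = 3922/6378.14 = 0.61491 rad; initial bearing θ = 1.4835 rad.
sin φ₂ = sin φ₁ cos δ + cos φ₁ sin δ cos θ = (0.0127)(0.8168) + (0.9999)(0.5769)(0.0872) = 0.0607, so φ₂ = 3.48°.
Δλ = atan2(sin θ sin δ cos φ₁, cos δ − sin φ₁ sin φ₂) = atan2(0.5746, 0.8161) = 35.152°.
λ₂ = 10.200° + 35.152° = 45.35°.

3.48°, 45.35°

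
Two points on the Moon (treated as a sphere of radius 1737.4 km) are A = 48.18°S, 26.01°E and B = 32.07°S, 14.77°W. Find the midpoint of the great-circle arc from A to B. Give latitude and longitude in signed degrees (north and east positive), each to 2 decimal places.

Central angle δ = 0.6032 rad. Interpolating on the sphere with fraction f = 0.5:
P = [sin((1−f)δ)·A + sin(fδ)·B] / sin δ = 0.5236·A + 0.5236·B in Cartesian coordinates,
giving P = (0.7429, 0.0400, -0.6683), i.e. latitude -41.93°, longitude 3.08°.

-41.93°, 3.08°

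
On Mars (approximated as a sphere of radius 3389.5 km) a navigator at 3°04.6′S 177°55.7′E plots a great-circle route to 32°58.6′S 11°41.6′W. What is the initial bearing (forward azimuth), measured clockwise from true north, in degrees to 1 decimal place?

Δλ = 170.378° = 2.9737 rad.
y = sin Δλ · cos φ₂ = (0.1671)(0.8389) = 0.1402
x = cos φ₁ sin φ₂ − sin φ₁ cos φ₂ cos Δλ = (0.9986)(-0.5443) − (-0.0537)(0.8389)(-0.9859) = -0.5879
θ = atan2(y, x) = 166.59°, so the bearing is 166.6°.

166.6°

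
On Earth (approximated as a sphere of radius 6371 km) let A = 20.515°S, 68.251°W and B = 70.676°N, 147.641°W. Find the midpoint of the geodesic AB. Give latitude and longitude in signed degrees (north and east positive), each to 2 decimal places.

The central angle between A and B is δ = 1.8480 rad.
With f = 0.5, the slerp weights are sin((1−f)δ)/sin δ = 0.8297 and sin(fδ)/sin δ = 0.8297.
Weighted sum of the unit vectors: (0.8297)·(0.3470,-0.8699,-0.3505) + (0.8297)·(-0.2795,-0.1771,0.9437) = (0.0560, -0.8687, 0.4922).
Converting back: φ = atan2(z, √(x²+y²)) = 29.48°, λ = atan2(y, x) = -86.31°.

29.48°, -86.31°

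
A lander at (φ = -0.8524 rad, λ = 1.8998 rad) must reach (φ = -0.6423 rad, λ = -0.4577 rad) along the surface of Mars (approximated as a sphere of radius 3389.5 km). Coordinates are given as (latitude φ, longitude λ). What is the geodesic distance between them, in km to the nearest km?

Let φ₁ = -0.8524 rad, φ₂ = -0.6423 rad, and Δλ = -2.3575 rad.
cos c = sin φ₁ sin φ₂ + cos φ₁ cos φ₂ cos Δλ = (-0.7529)(-0.5990) + (0.6582)(0.8007)(-0.7080) = 0.07785,
so c = arccos(0.07785) = 1.49287 rad.
Distance = R·c = 3389.5 × 1.4929 ≈ 5060 km.

5060 km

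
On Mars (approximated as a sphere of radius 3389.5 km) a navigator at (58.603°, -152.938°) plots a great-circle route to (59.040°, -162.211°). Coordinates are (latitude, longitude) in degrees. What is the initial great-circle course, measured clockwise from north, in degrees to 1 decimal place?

279.2°

With φ₁ = 1.0228, φ₂ = 1.0304, Δλ = -0.1618 rad, the forward-azimuth formula gives
θ = atan2( sin Δλ cos φ₂ , cos φ₁ sin φ₂ − sin φ₁ cos φ₂ cos Δλ ) = atan2(-0.0829, 0.0134) = -80.84°.
Adding 360° brings this into [0°, 360°): 279.2°.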